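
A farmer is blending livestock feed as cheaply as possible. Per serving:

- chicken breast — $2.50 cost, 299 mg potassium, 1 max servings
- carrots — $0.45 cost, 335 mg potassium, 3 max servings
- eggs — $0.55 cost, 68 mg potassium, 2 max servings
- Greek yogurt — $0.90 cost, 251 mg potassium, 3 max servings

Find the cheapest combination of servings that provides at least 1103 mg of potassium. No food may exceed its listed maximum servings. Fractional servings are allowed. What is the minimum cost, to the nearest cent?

$1.70

Cost per mg of potassium: carrots $0.0013, Greek yogurt $0.0036, eggs $0.0081, chicken breast $0.0084.
Take 3 servings of carrots: +1005.0 mg potassium for $1.35 (total $1.35, still need 98.0 mg).
Take 0.3904 servings of Greek yogurt: +98.0 mg potassium for $0.35 (total $1.70, still need 0.0 mg).
Greedy by cheapest-per-mg is optimal for a single linear constraint, so the minimum cost is $1.70.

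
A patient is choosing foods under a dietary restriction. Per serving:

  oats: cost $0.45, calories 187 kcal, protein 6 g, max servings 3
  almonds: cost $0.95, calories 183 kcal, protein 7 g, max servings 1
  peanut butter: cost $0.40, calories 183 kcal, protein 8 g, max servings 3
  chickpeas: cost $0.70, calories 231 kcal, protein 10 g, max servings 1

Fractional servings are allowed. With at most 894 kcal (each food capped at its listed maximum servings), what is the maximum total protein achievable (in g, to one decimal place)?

38.4 g

Protein per kcal: peanut butter 0.04372, chickpeas 0.04329, almonds 0.03825, oats 0.03209.
Take 3 servings of peanut butter: uses 549 kcal, +24.0 g protein (running total 24.0 g).
Take 1 serving of chickpeas: uses 231 kcal, +10.0 g protein (running total 34.0 g).
Take 0.623 servings of almonds: uses 114 kcal, +4.4 g protein (running total 38.4 g).
Greedy by best ratio exhausts the calories allowance optimally: 38.4 g.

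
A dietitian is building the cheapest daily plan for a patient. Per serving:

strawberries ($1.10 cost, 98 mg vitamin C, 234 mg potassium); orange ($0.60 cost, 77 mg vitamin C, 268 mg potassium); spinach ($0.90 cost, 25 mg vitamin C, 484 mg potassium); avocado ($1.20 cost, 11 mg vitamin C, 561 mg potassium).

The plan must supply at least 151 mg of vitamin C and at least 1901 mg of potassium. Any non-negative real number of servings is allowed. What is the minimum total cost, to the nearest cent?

Compare the cost at each extreme point of the feasible region.
strawberries only: max(151/98, 1901/234) = 8.124 servings → $8.94.
orange only: max(151/77, 1901/268) = 7.093 servings → $4.26.
spinach only: max(151/25, 1901/484) = 6.04 servings → $5.44.
avocado only: max(151/11, 1901/561) = 13.73 servings → $16.47.
strawberries + orange: intersection lies outside the first quadrant.
strawberries + spinach with both tight: 0.6147 servings and 3.631 servings → $3.94.
strawberries + avocado with both tight: 1.217 servings and 2.881 servings → $4.80.
orange + spinach with both tight: 0.8361 servings and 3.465 servings → $3.62.
orange + avocado with both tight: 1.585 servings and 2.631 servings → $4.11.
spinach + avocado with both targets exact would need a negative amount; discard.
The minimum over all feasible corners is $3.62.

$3.62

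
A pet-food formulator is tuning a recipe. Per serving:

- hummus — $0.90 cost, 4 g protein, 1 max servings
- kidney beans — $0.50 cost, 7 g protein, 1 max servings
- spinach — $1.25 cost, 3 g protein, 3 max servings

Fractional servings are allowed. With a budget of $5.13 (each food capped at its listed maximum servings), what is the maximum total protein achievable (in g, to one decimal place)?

Protein per dollar: kidney beans 14, hummus 4.444, spinach 2.4.
Take 1 serving of kidney beans: spends $0.50, +7.0 g protein (running total 7.0 g).
Take 1 serving of hummus: spends $0.90, +4.0 g protein (running total 11.0 g).
Take 2.984 servings of spinach: spends $3.73, +9.0 g protein (running total 20.0 g).
Filling greedily by protein-per-dollar is optimal for one linear limit, giving 20.0 g.

20.0 g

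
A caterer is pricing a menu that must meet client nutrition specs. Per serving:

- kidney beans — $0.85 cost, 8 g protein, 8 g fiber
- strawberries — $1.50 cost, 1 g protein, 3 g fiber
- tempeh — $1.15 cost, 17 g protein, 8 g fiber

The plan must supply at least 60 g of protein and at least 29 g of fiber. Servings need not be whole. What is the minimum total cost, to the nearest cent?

$4.11

With two linear requirements the optimum uses one or two foods; enumerate the corners.
kidney beans only: max(60/8, 29/8) = 7.5 servings → $6.38.
strawberries only: max(60/1, 29/3) = 60 servings → $90.00.
tempeh only: max(60/17, 29/8) = 3.625 servings → $4.17.
kidney beans + strawberries: intersection lies outside the first quadrant.
kidney beans + tempeh with both tight: 0.1806 servings and 3.444 servings → $4.11.
strawberries + tempeh with both tight: 0.3023 servings and 3.512 servings → $4.49.
The minimum over all feasible corners is $4.11.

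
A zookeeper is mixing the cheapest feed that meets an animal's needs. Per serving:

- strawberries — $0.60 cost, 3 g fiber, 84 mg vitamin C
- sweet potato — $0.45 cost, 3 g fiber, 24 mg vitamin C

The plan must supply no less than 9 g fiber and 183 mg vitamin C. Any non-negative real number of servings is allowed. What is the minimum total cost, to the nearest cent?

Check every corner: each single food scaled to meet both minima, and each pair solved so both constraints bind.
strawberries only: max(9/3, 183/84) = 3 servings → $1.80.
sweet potato only: max(9/3, 183/24) = 7.625 servings → $3.43.
strawberries + sweet potato with both tight: 1.85 servings and 1.15 servings → $1.63.
The minimum over all feasible corners is $1.63.

$1.63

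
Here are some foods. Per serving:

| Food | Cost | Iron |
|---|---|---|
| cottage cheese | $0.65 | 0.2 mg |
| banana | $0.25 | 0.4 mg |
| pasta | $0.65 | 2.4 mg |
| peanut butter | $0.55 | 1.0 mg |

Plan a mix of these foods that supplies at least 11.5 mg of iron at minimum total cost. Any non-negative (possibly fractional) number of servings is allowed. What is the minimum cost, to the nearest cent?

$3.11

Cost per mg of iron: pasta $0.2708, peanut butter $0.5500, banana $0.6250, cottage cheese $3.2500.
With no serving limits, use only pasta: 11.5 mg / 2.4 mg = 4.792 servings × $0.65 = $3.11.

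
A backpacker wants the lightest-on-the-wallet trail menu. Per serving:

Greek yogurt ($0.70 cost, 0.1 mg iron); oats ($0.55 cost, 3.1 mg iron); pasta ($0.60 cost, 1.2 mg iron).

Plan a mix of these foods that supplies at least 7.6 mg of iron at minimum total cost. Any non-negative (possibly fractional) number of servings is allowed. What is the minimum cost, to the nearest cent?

Cost per mg of iron: oats $0.1774, pasta $0.5000, Greek yogurt $7.0000.
With no serving limits, use only oats: 7.6 mg / 3.1 mg = 2.452 servings × $0.55 = $1.35.

$1.35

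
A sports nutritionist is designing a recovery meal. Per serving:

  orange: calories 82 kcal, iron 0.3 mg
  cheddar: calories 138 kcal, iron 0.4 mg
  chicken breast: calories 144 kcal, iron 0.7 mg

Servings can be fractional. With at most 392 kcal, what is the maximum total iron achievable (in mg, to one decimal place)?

Iron per kcal: chicken breast 0.004861, orange 0.003659, cheddar 0.002899.
With no serving limits, spend the whole calories allowance on chicken breast: 392 kcal / 144 kcal × 0.7 mg = 1.9 mg.

1.9 mg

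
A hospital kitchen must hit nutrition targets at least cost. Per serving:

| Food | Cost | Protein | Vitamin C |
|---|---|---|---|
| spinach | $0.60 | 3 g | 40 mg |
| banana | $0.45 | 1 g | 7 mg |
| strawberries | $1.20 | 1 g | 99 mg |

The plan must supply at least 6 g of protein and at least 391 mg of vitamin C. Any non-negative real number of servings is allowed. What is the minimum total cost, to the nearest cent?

Two binding constraints pin down two serving amounts, so the optimal mix uses at most two foods. The candidates are each food alone (scaled to the tighter of protein/vitamin C) and each pair with both constraints tight.
spinach only: max(6/3, 391/40) = 9.775 servings → $5.87.
banana only: max(6/1, 391/7) = 55.86 servings → $25.14.
strawberries only: max(6/1, 391/99) = 6 servings → $7.20.
spinach + banana: the both-tight solution has a negative serving — not a feasible corner.
spinach + strawberries with both tight: 0.7899 servings and 3.63 servings → $4.83.
banana + strawberries with both tight: 2.207 servings and 3.793 servings → $5.55.
So the least-cost plan costs $4.83.

$4.83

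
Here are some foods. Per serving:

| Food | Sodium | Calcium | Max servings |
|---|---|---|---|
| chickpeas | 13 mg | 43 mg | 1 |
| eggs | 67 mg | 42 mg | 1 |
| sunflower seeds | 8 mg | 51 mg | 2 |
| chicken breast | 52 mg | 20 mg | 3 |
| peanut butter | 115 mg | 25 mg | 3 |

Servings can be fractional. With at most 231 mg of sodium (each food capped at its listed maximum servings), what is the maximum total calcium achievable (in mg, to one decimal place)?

Calcium per mg sodium: sunflower seeds 6.375, chickpeas 3.308, eggs 0.6269, chicken breast 0.3846, peanut butter 0.2174.
Take 2 servings of sunflower seeds: uses 16 mg sodium, +102.0 mg calcium (running total 102.0 mg).
Take 1 serving of chickpeas: uses 13 mg sodium, +43.0 mg calcium (running total 145.0 mg).
Take 1 serving of eggs: uses 67 mg sodium, +42.0 mg calcium (running total 187.0 mg).
Take 2.596 servings of chicken breast: uses 135 mg sodium, +51.9 mg calcium (running total 238.9 mg).
Greedy by best ratio exhausts the sodium allowance optimally: 238.9 mg.

238.9 mg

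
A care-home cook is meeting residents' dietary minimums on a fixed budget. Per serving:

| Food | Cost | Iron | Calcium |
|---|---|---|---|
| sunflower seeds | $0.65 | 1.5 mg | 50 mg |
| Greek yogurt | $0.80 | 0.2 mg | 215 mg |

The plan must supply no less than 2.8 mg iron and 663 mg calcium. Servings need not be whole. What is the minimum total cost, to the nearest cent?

The cheapest plan sits at a corner of the feasible region — with two constraints it uses at most two foods.
sunflower seeds only: max(2.8/1.5, 663/50) = 13.26 servings → $8.62.
Greek yogurt only: max(2.8/0.2, 663/215) = 14 servings → $11.20.
sunflower seeds + Greek yogurt with both tight: 1.502 servings and 2.734 servings → $3.16.
Cheapest feasible corner: $3.16.

$3.16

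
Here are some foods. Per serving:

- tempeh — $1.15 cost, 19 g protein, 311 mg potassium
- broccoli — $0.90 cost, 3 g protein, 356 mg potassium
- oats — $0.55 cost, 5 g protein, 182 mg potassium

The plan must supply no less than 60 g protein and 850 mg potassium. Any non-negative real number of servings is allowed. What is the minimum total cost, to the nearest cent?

Compare the cost at each extreme point of the feasible region.
tempeh only: max(60/19, 850/311) = 3.158 servings → $3.63.
broccoli only: max(60/3, 850/356) = 20 servings → $18.00.
oats only: max(60/5, 850/182) = 12 servings → $6.60.
tempeh + broccoli with both targets exact would need a negative amount; discard.
tempeh + oats: the both-tight solution has a negative serving — not a feasible corner.
broccoli + oats with both targets exact would need a negative amount; discard.
Cheapest feasible corner: $3.63.

$3.63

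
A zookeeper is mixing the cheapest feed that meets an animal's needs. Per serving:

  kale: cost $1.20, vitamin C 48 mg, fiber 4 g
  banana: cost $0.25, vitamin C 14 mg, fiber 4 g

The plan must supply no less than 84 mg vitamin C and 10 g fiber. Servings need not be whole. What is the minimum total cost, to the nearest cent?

kale only: max(84/48, 10/4) = 2.5 servings → $3.00.
banana only: max(84/14, 10/4) = 6 servings → $1.50.
kale + banana with both tight: 1.441 servings and 1.059 servings → $1.99.
The minimum over all feasible corners is $1.50.

$1.50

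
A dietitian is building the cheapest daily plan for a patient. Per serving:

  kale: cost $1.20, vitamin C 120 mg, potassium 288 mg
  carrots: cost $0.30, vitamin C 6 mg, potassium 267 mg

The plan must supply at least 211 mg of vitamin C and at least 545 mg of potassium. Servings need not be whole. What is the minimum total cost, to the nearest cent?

An LP optimum is at a vertex; with two nutrient constraints at most two foods are used. Check each candidate.
kale only: max(211/120, 545/288) = 1.892 servings → $2.27.
carrots only: max(211/6, 545/267) = 35.17 servings → $10.55.
kale + carrots with both tight: 1.751 servings and 0.1528 servings → $2.15.
The minimum over all feasible corners is $2.15.

$2.15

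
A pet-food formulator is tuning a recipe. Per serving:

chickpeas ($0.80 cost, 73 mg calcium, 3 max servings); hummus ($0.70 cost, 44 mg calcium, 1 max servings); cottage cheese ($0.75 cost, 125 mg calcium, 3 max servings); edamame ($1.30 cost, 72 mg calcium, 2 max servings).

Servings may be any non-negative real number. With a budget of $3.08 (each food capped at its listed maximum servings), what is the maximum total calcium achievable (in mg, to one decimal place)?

Calcium per dollar: cottage cheese 166.7, chickpeas 91.25, hummus 62.86, edamame 55.38.
Take 3 servings of cottage cheese: spends $2.25, +375.0 mg calcium (running total 375.0 mg).
Take 1.038 servings of chickpeas: spends $0.83, +75.7 mg calcium (running total 450.7 mg).
Greedy by best ratio exhausts the cost allowance optimally: 450.7 mg.

450.7 mg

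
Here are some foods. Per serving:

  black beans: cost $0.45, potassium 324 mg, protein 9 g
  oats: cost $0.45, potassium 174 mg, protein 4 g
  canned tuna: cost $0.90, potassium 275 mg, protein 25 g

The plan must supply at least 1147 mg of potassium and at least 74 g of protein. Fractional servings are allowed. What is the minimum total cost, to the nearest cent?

$2.85

Minimising a linear cost over {potassium ≥ 1147, protein ≥ 74, servings ≥ 0} — the optimum is at a vertex, using one or two foods.
black beans only: max(1147/324, 74/9) = 8.222 servings → $3.70.
oats only: max(1147/174, 74/4) = 18.5 servings → $8.32.
canned tuna only: max(1147/275, 74/25) = 4.171 servings → $3.75.
black beans + oats: the both-tight solution has a negative serving — not a feasible corner.
black beans + canned tuna with both tight: 1.48 servings and 2.427 servings → $2.85.
oats + canned tuna with both tight: 2.562 servings and 2.55 servings → $3.45.
Cheapest feasible corner: $2.85.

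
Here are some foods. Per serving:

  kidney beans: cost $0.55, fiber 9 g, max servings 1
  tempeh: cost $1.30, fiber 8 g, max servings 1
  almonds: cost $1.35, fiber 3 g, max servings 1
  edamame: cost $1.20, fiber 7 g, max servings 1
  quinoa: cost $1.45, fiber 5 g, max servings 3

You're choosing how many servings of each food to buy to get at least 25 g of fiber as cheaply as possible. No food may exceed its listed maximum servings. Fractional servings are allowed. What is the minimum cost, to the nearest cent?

$3.34

Cost per g of fiber: kidney beans $0.0611, tempeh $0.1625, edamame $0.1714, quinoa $0.2900, almonds $0.4500.
Take 1 serving of kidney beans: +9.0 g fiber for $0.55 (total $0.55, still need 16.0 g).
Take 1 serving of tempeh: +8.0 g fiber for $1.30 (total $1.85, still need 8.0 g).
Take 1 serving of edamame: +7.0 g fiber for $1.20 (total $3.05, still need 1.0 g).
Take 0.2 servings of quinoa: +1.0 g fiber for $0.29 (total $3.34, still need 0.0 g).
Filling from the cheapest source first is optimal under one linear minimum: $3.34.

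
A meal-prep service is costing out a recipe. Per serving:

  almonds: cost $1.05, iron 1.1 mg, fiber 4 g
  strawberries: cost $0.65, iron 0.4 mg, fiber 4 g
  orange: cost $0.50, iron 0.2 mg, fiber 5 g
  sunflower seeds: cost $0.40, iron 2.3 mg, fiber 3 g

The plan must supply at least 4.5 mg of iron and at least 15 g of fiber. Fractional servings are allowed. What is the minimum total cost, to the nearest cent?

Minimising a linear cost over {iron ≥ 4.5, fiber ≥ 15, servings ≥ 0} — the optimum is at a vertex, using one or two foods.
almonds only: max(4.5/1.1, 15/4) = 4.091 servings → $4.30.
strawberries only: max(4.5/0.4, 15/4) = 11.25 servings → $7.31.
orange only: max(4.5/0.2, 15/5) = 22.5 servings → $11.25.
sunflower seeds only: max(4.5/2.3, 15/3) = 5 servings → $2.00.
almonds + strawberries with both targets exact would need a negative amount; discard.
almonds + orange: intersection lies outside the first quadrant.
almonds + sunflower seeds with both tight: 3.559 servings and 0.2542 servings → $3.84.
strawberries + orange: the both-tight solution has a negative serving — not a feasible corner.
strawberries + sunflower seeds with both tight: 2.625 servings and 1.5 servings → $2.31.
orange + sunflower seeds with both tight: 1.927 servings and 1.789 servings → $1.68.
Cheapest feasible corner: $1.68.

$1.68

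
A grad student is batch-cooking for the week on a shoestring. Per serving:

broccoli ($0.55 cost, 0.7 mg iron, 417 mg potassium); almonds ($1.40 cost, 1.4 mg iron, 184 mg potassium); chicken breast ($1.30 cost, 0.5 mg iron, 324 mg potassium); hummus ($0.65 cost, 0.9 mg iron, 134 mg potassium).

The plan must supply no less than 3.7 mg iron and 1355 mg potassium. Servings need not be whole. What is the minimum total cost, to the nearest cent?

Check every corner: each single food scaled to meet both minima, and each pair solved so both constraints bind.
broccoli only: max(3.7/0.7, 1355/417) = 5.286 servings → $2.91.
almonds only: max(3.7/1.4, 1355/184) = 7.364 servings → $10.31.
chicken breast only: max(3.7/0.5, 1355/324) = 7.4 servings → $9.62.
hummus only: max(3.7/0.9, 1355/134) = 10.11 servings → $6.57.
broccoli + almonds with both tight: 2.673 servings and 1.306 servings → $3.30.
broccoli + chicken breast with both targets exact would need a negative amount; discard.
broccoli + hummus with both tight: 2.571 servings and 2.112 servings → $2.79.
almonds + chicken breast with both tight: 1.442 servings and 3.363 servings → $6.39.
almonds + hummus with both targets exact would need a negative amount; discard.
chicken breast + hummus with both tight: 3.222 servings and 2.321 servings → $5.70.
Cheapest feasible corner: $2.79.

$2.79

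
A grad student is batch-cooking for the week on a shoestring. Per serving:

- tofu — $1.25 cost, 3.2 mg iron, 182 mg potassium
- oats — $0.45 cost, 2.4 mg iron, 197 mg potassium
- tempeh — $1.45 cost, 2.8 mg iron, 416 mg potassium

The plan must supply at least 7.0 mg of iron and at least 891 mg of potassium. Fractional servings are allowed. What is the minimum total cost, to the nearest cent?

$2.04

The cheapest plan sits at a corner of the feasible region — with two constraints it uses at most two foods.
tofu only: max(7.0/3.2, 891/182) = 4.896 servings → $6.12.
oats only: max(7.0/2.4, 891/197) = 4.523 servings → $2.04.
tempeh only: max(7.0/2.8, 891/416) = 2.5 servings → $3.62.
tofu + oats: intersection lies outside the first quadrant.
tofu + tempeh with both tight: 0.5078 servings and 1.92 servings → $3.42.
oats + tempeh with both tight: 0.9338 servings and 1.7 servings → $2.88.
The minimum over all feasible corners is $2.04.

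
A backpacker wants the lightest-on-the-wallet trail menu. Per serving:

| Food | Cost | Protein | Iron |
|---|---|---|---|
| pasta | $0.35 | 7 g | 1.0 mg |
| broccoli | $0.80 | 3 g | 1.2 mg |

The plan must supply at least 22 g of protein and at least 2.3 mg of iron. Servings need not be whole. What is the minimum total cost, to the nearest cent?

$1.10

A basic optimal solution has at most two foods positive. Try each food alone and each pair with both targets met exactly.
pasta only: max(22/7, 2.3/1.0) = 3.143 servings → $1.10.
broccoli only: max(22/3, 2.3/1.2) = 7.333 servings → $5.87.
pasta + broccoli with both targets exact would need a negative amount; discard.
The minimum over all feasible corners is $1.10.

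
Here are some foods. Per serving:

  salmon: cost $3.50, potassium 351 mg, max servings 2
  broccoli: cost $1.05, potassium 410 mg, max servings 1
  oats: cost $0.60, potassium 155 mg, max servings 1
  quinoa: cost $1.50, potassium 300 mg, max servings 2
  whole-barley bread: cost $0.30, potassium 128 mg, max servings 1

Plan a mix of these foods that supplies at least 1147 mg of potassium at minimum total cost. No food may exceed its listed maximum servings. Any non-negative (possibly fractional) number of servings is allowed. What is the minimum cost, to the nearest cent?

$4.22

Cost per mg of potassium: whole-barley bread $0.0023, broccoli $0.0026, oats $0.0039, quinoa $0.0050, salmon $0.0100.
Take 1 serving of whole-barley bread: +128.0 mg potassium for $0.30 (total $0.30, still need 1019.0 mg).
Take 1 serving of broccoli: +410.0 mg potassium for $1.05 (total $1.35, still need 609.0 mg).
Take 1 serving of oats: +155.0 mg potassium for $0.60 (total $1.95, still need 454.0 mg).
Take 1.513 servings of quinoa: +454.0 mg potassium for $2.27 (total $4.22, still need 0.0 mg).
Filling from the cheapest source first is optimal under one linear minimum: $4.22.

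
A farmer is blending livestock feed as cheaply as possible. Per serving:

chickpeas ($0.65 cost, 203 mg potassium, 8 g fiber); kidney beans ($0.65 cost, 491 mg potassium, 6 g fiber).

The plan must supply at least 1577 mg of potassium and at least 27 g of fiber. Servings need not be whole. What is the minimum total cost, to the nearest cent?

chickpeas only: max(1577/203, 27/8) = 7.768 servings → $5.05.
kidney beans only: max(1577/491, 27/6) = 4.5 servings → $2.92.
chickpeas + kidney beans with both tight: 1.4 servings and 2.633 servings → $2.62.
The minimum over all feasible corners is $2.62.

$2.62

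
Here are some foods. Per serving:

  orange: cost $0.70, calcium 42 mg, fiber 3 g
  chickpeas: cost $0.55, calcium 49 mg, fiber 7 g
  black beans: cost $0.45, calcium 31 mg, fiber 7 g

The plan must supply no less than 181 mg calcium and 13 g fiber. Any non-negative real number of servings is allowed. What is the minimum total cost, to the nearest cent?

Check every corner: each single food scaled to meet both minima, and each pair solved so both constraints bind.
orange only: max(181/42, 13/3) = 4.333 servings → $3.03.
chickpeas only: max(181/49, 13/7) = 3.694 servings → $2.03.
black beans only: max(181/31, 13/7) = 5.839 servings → $2.63.
orange + chickpeas with both tight: 4.286 servings and 0.02041 servings → $3.01.
orange + black beans with both tight: 4.299 servings and 0.01493 servings → $3.02.
chickpeas + black beans with both targets exact would need a negative amount; discard.
The minimum over all feasible corners is $2.03.

$2.03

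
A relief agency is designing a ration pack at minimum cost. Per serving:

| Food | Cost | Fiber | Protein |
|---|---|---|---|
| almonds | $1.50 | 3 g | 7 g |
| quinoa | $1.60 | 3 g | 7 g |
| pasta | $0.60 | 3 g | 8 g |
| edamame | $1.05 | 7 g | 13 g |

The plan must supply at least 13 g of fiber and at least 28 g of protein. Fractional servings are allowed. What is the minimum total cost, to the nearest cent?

$2.19

Check every corner: each single food scaled to meet both minima, and each pair solved so both constraints bind.
almonds only: max(13/3, 28/7) = 4.333 servings → $6.50.
quinoa only: max(13/3, 28/7) = 4.333 servings → $6.93.
pasta only: max(13/3, 28/8) = 4.333 servings → $2.60.
edamame only: max(13/7, 28/13) = 2.154 servings → $2.26.
almonds + quinoa (both tight): parallel constraints — no distinct corner.
almonds + pasta: intersection lies outside the first quadrant.
almonds + edamame with both tight: 2.7 servings and 0.7 servings → $4.79.
quinoa + pasta: the both-tight solution has a negative serving — not a feasible corner.
quinoa + edamame with both tight: 2.7 servings and 0.7 servings → $5.05.
pasta + edamame with both tight: 1.588 servings and 1.176 servings → $2.19.
So the least-cost plan costs $2.19.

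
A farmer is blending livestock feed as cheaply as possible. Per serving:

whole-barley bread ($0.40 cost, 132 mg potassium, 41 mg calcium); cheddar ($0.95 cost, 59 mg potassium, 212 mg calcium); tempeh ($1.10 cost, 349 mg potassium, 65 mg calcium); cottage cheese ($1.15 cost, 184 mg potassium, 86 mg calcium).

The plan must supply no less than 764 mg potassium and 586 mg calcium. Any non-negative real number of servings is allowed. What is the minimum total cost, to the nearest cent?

$3.70

Minimising a linear cost over {potassium ≥ 764, calcium ≥ 586, servings ≥ 0} — the optimum is at a vertex, using one or two foods.
whole-barley bread only: max(764/132, 586/41) = 14.29 servings → $5.72.
cheddar only: max(764/59, 586/212) = 12.95 servings → $12.30.
tempeh only: max(764/349, 586/65) = 9.015 servings → $9.92.
cottage cheese only: max(764/184, 586/86) = 6.814 servings → $7.84.
whole-barley bread + cheddar with both tight: 4.983 servings and 1.8 servings → $3.70.
whole-barley bread + tempeh: intersection lies outside the first quadrant.
whole-barley bread + cottage cheese with both targets exact would need a negative amount; discard.
cheddar + tempeh with both tight: 2.207 servings and 1.816 servings → $4.09.
cheddar + cottage cheese with both tight: 1.241 servings and 3.754 servings → $5.50.
tempeh + cottage cheese: intersection lies outside the first quadrant.
The minimum over all feasible corners is $3.70.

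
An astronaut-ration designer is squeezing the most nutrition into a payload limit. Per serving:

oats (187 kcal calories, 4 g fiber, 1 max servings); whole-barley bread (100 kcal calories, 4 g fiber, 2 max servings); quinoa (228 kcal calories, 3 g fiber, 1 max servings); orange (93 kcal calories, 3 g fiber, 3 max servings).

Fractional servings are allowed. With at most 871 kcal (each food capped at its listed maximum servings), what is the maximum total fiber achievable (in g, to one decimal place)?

Fiber per kcal: whole-barley bread 0.04, orange 0.03226, oats 0.02139, quinoa 0.01316.
Take 2 servings of whole-barley bread: uses 200 kcal, +8.0 g fiber (running total 8.0 g).
Take 3 servings of orange: uses 279 kcal, +9.0 g fiber (running total 17.0 g).
Take 1 serving of oats: uses 187 kcal, +4.0 g fiber (running total 21.0 g).
Take 0.8991 servings of quinoa: uses 205 kcal, +2.7 g fiber (running total 23.7 g).
Greedy by best ratio exhausts the calories allowance optimally: 23.7 g.

23.7 g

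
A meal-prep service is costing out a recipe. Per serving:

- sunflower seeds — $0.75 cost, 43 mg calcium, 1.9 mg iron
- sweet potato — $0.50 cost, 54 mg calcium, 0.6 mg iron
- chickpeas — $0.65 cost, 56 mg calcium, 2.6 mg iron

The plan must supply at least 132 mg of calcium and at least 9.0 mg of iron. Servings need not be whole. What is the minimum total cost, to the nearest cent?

Two binding constraints pin down two serving amounts, so the optimal mix uses at most two foods. The candidates are each food alone (scaled to the tighter of calcium/iron) and each pair with both constraints tight.
sunflower seeds only: max(132/43, 9.0/1.9) = 4.737 servings → $3.55.
sweet potato only: max(132/54, 9.0/0.6) = 15 servings → $7.50.
chickpeas only: max(132/56, 9.0/2.6) = 3.462 servings → $2.25.
sunflower seeds + sweet potato: the both-tight solution has a negative serving — not a feasible corner.
sunflower seeds + chickpeas: intersection lies outside the first quadrant.
sweet potato + chickpeas: intersection lies outside the first quadrant.
So the least-cost plan costs $2.25.

$2.25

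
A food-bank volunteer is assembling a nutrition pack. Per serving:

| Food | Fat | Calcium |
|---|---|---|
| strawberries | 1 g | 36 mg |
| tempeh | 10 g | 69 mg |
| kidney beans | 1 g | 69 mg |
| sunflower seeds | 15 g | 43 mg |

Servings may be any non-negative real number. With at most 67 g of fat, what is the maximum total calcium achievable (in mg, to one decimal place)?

4623.0 mg

Calcium per g fat: kidney beans 69, strawberries 36, tempeh 6.9, sunflower seeds 2.867.
With no serving limits, spend the whole fat allowance on kidney beans: 67 g / 1 g × 69 mg = 4623.0 mg.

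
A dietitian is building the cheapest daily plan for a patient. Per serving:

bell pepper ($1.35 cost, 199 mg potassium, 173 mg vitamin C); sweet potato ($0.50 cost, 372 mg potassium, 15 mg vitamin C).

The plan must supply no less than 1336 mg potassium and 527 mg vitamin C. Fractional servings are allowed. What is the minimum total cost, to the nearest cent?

bell pepper only: max(1336/199, 527/173) = 6.714 servings → $9.06.
sweet potato only: max(1336/372, 527/15) = 35.13 servings → $17.57.
bell pepper + sweet potato with both tight: 2.868 servings and 2.057 servings → $4.90.
So the least-cost plan costs $4.90.

$4.90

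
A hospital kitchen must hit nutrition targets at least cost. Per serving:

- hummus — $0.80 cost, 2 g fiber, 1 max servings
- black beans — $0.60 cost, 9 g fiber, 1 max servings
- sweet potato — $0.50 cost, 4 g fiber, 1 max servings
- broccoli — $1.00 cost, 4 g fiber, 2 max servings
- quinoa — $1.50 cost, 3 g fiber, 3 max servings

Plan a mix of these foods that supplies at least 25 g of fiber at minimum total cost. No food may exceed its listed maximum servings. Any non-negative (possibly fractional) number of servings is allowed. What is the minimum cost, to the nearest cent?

Cost per g of fiber: black beans $0.0667, sweet potato $0.1250, broccoli $0.2500, hummus $0.4000, quinoa $0.5000.
Take 1 serving of black beans: +9.0 g fiber for $0.60 (total $0.60, still need 16.0 g).
Take 1 serving of sweet potato: +4.0 g fiber for $0.50 (total $1.10, still need 12.0 g).
Take 2 servings of broccoli: +8.0 g fiber for $2.00 (total $3.10, still need 4.0 g).
Take 1 serving of hummus: +2.0 g fiber for $0.80 (total $3.90, still need 2.0 g).
Take 0.6667 servings of quinoa: +2.0 g fiber for $1.00 (total $4.90, still need 0.0 g).
Filling from the cheapest source first is optimal under one linear minimum: $4.90.

$4.90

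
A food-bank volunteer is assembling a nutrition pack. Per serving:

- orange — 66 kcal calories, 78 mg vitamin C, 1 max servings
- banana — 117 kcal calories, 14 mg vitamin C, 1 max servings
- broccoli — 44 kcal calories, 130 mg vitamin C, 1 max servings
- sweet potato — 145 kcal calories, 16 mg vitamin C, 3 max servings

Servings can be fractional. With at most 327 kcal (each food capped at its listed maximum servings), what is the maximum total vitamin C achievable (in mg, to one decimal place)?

Vitamin C per kcal: broccoli 2.955, orange 1.182, banana 0.1197, sweet potato 0.1103.
Take 1 serving of broccoli: uses 44 kcal, +130.0 mg vitamin C (running total 130.0 mg).
Take 1 serving of orange: uses 66 kcal, +78.0 mg vitamin C (running total 208.0 mg).
Take 1 serving of banana: uses 117 kcal, +14.0 mg vitamin C (running total 222.0 mg).
Take 0.6897 servings of sweet potato: uses 100 kcal, +11.0 mg vitamin C (running total 233.0 mg).
Greedy by best ratio exhausts the calories allowance optimally: 233.0 mg.

233.0 mg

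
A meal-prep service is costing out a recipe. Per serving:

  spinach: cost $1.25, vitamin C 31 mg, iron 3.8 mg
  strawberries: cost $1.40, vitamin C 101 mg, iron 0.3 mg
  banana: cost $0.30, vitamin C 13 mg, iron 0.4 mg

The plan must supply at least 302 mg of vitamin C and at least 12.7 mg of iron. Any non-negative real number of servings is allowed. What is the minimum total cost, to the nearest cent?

$6.80

Two binding constraints pin down two serving amounts, so the optimal mix uses at most two foods. The candidates are each food alone (scaled to the tighter of vitamin C/iron) and each pair with both constraints tight.
spinach only: max(302/31, 12.7/3.8) = 9.742 servings → $12.18.
strawberries only: max(302/101, 12.7/0.3) = 42.33 servings → $59.27.
banana only: max(302/13, 12.7/0.4) = 31.75 servings → $9.53.
spinach + strawberries with both tight: 3.183 servings and 2.013 servings → $6.80.
spinach + banana with both tight: 1.197 servings and 20.38 servings → $7.61.
strawberries + banana: the both-tight solution has a negative serving — not a feasible corner.
The minimum over all feasible corners is $6.80.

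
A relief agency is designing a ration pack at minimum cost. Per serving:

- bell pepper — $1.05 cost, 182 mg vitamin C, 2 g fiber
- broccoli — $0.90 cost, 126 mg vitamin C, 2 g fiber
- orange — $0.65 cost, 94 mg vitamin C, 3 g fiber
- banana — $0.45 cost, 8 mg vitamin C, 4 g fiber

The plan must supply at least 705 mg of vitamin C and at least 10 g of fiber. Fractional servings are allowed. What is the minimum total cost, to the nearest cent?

This is a tiny linear program; its minimum lies at a vertex of the feasible set. List the vertices and price them.
bell pepper only: max(705/182, 10/2) = 5 servings → $5.25.
broccoli only: max(705/126, 10/2) = 5.595 servings → $5.04.
orange only: max(705/94, 10/3) = 7.5 servings → $4.88.
banana only: max(705/8, 10/4) = 88.12 servings → $39.66.
bell pepper + broccoli with both tight: 1.339 servings and 3.661 servings → $4.70.
bell pepper + orange with both tight: 3.282 servings and 1.145 servings → $4.19.
bell pepper + banana with both tight: 3.848 servings and 0.5758 servings → $4.30.
broccoli + orange: intersection lies outside the first quadrant.
broccoli + banana with both targets exact would need a negative amount; discard.
orange + banana: intersection lies outside the first quadrant.
Cheapest feasible corner: $4.19.

$4.19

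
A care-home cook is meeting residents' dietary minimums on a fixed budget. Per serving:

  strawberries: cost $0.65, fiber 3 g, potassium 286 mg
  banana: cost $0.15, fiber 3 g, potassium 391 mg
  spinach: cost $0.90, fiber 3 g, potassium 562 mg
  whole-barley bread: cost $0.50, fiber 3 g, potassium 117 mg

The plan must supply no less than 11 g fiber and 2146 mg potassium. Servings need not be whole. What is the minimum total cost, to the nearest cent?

Check every corner: each single food scaled to meet both minima, and each pair solved so both constraints bind.
strawberries only: max(11/3, 2146/286) = 7.503 servings → $4.88.
banana only: max(11/3, 2146/391) = 5.488 servings → $0.82.
spinach only: max(11/3, 2146/562) = 3.819 servings → $3.44.
whole-barley bread only: max(11/3, 2146/117) = 18.34 servings → $9.17.
strawberries + banana with both targets exact would need a negative amount; discard.
strawberries + spinach: the both-tight solution has a negative serving — not a feasible corner.
strawberries + whole-barley bread: the both-tight solution has a negative serving — not a feasible corner.
banana + spinach: intersection lies outside the first quadrant.
banana + whole-barley bread with both targets exact would need a negative amount; discard.
spinach + whole-barley bread: the both-tight solution has a negative serving — not a feasible corner.
The minimum over all feasible corners is $0.82.

$0.82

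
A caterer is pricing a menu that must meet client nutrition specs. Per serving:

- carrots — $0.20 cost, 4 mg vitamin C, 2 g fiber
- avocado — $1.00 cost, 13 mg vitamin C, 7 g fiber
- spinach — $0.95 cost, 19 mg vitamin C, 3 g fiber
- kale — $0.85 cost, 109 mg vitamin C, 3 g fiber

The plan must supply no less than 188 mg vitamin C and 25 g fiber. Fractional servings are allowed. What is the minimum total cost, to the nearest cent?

Check every corner: each single food scaled to meet both minima, and each pair solved so both constraints bind.
carrots only: max(188/4, 25/2) = 47 servings → $9.40.
avocado only: max(188/13, 25/7) = 14.46 servings → $14.46.
spinach only: max(188/19, 25/3) = 9.895 servings → $9.40.
kale only: max(188/109, 25/3) = 8.333 servings → $7.08.
carrots + avocado: intersection lies outside the first quadrant.
carrots + spinach: intersection lies outside the first quadrant.
carrots + kale with both tight: 10.49 servings and 1.34 servings → $3.24.
avocado + spinach: the both-tight solution has a negative serving — not a feasible corner.
avocado + kale with both tight: 2.985 servings and 1.369 servings → $4.15.
spinach + kale with both tight: 8.004 servings and 0.3296 servings → $7.88.
The minimum over all feasible corners is $3.24.

$3.24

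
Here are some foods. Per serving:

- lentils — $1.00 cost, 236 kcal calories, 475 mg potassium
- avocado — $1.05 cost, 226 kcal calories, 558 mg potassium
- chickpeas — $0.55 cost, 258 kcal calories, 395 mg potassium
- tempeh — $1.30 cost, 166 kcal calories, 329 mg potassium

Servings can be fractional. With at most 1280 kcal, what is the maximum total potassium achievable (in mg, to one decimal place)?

Potassium per kcal: avocado 2.469, lentils 2.013, tempeh 1.982, chickpeas 1.531.
With no serving limits, spend the whole calories allowance on avocado: 1280 kcal / 226 kcal × 558 mg = 3160.4 mg.

3160.4 mg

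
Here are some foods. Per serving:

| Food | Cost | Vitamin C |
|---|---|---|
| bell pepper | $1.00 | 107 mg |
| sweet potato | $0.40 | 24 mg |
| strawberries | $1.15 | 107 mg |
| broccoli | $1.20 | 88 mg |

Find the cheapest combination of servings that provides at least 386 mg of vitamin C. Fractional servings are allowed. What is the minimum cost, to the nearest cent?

$3.61

Cost per mg of vitamin C: bell pepper $0.0093, strawberries $0.0107, broccoli $0.0136, sweet potato $0.0167.
With no serving limits, use only bell pepper: 386 mg / 107 mg = 3.607 servings × $1.00 = $3.61.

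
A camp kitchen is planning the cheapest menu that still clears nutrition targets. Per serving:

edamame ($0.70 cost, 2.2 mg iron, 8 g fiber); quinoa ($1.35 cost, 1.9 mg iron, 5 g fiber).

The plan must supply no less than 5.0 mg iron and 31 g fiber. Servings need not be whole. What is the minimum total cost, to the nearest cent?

At the optimum either one food covers both requirements or two foods hit both targets exactly; no other combination can be cheaper.
edamame only: max(5.0/2.2, 31/8) = 3.875 servings → $2.71.
quinoa only: max(5.0/1.9, 31/5) = 6.2 servings → $8.37.
edamame + quinoa: intersection lies outside the first quadrant.
So the least-cost plan costs $2.71.

$2.71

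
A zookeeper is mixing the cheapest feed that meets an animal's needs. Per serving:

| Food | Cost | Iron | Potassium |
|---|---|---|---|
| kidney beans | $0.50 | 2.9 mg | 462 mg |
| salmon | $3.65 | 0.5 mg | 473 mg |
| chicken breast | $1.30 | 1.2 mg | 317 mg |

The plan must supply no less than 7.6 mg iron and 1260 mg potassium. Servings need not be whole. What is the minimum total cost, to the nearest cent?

$1.36

This is a tiny linear program; its minimum lies at a vertex of the feasible set. List the vertices and price them.
kidney beans only: max(7.6/2.9, 1260/462) = 2.727 servings → $1.36.
salmon only: max(7.6/0.5, 1260/473) = 15.2 servings → $55.48.
chicken breast only: max(7.6/1.2, 1260/317) = 6.333 servings → $8.23.
kidney beans + salmon with both tight: 2.599 servings and 0.1252 servings → $1.76.
kidney beans + chicken breast with both tight: 2.459 servings and 0.3913 servings → $1.74.
salmon + chicken breast with both targets exact would need a negative amount; discard.
The minimum over all feasible corners is $1.36.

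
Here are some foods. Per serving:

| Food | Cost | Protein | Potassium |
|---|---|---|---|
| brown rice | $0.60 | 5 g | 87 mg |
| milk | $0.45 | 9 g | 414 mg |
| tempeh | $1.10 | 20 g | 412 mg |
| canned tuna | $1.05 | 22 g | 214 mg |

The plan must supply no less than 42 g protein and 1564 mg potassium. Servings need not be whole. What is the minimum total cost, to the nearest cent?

$2.08

The cheapest plan sits at a corner of the feasible region — with two constraints it uses at most two foods.
brown rice only: max(42/5, 1564/87) = 17.98 servings → $10.79.
milk only: max(42/9, 1564/414) = 4.667 servings → $2.10.
tempeh only: max(42/20, 1564/412) = 3.796 servings → $4.18.
canned tuna only: max(42/22, 1564/214) = 7.308 servings → $7.67.
brown rice + milk with both tight: 2.573 servings and 3.237 servings → $3.00.
brown rice + tempeh: the both-tight solution has a negative serving — not a feasible corner.
brown rice + canned tuna: the both-tight solution has a negative serving — not a feasible corner.
milk + tempeh with both tight: 3.057 servings and 0.7244 servings → $2.17.
milk + canned tuna with both tight: 3.539 servings and 0.4612 servings → $2.08.
tempeh + canned tuna: the both-tight solution has a negative serving — not a feasible corner.
The minimum over all feasible corners is $2.08.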